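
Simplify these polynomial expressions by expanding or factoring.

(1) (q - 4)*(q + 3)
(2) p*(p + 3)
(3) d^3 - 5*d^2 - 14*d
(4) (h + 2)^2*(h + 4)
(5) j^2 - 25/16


(1) = q^2 - q - 12
(2) = p^2 + 3*p
(3) = d*(d - 7)*(d + 2)
(4) = h^3 + 8*h^2 + 20*h + 16
(5) = (j - 5/4)*(j + 5/4)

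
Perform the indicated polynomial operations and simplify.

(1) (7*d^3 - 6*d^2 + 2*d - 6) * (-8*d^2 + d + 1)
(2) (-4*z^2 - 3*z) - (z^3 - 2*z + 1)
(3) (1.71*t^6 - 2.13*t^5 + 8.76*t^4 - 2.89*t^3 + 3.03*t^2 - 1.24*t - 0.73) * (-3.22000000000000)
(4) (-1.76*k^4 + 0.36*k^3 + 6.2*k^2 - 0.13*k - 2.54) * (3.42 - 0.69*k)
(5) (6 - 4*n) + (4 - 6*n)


(1) = -56*d^5 + 55*d^4 - 15*d^3 + 44*d^2 - 4*d - 6
(2) = -z^3 - 4*z^2 - z - 1
(3) = -5.5062*t^6 + 6.8586*t^5 - 28.2072*t^4 + 9.3058*t^3 - 9.7566*t^2 + 3.9928*t + 2.3506
(4) = 1.2144*k^5 - 6.2676*k^4 - 3.0468*k^3 + 21.2937*k^2 + 1.308*k - 8.6868
(5) = 10 - 10*n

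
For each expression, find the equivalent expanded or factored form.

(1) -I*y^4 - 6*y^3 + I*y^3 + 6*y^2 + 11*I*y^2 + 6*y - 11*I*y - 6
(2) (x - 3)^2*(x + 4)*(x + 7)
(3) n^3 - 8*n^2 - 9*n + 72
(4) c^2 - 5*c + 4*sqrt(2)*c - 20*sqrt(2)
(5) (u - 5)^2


(1) = (y - 3*I)*(y - 2*I)*(y - I)*(-I*y + I)
(2) = x^4 + 5*x^3 - 29*x^2 - 69*x + 252
(3) = (n - 8)*(n - 3)*(n + 3)
(4) = (c - 5)*(c + 4*sqrt(2))
(5) = u^2 - 10*u + 25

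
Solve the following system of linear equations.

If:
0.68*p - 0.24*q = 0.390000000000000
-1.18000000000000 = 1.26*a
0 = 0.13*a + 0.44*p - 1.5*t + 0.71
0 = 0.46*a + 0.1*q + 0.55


Then:
a = -0.94
p = 0.15
q = -1.19
t = 0.44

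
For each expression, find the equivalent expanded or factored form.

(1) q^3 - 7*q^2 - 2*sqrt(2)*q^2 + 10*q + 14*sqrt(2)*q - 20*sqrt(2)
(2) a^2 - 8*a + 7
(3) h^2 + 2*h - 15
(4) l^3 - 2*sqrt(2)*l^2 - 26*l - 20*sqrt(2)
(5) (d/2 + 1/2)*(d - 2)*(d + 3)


(1) = (q - 5)*(q - 2)*(q - 2*sqrt(2))
(2) = (a - 7)*(a - 1)
(3) = (h - 3)*(h + 5)
(4) = (l - 5*sqrt(2))*(l + sqrt(2))*(l + 2*sqrt(2))
(5) = d^3/2 + d^2 - 5*d/2 - 3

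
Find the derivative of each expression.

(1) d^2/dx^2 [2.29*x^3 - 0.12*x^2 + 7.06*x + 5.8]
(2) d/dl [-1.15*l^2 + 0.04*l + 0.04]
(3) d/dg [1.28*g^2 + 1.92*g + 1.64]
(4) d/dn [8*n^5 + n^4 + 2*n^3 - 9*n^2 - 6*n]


(1) = 13.74*x - 0.24
(2) = 0.04 - 2.3*l
(3) = 2.56*g + 1.92
(4) = 40*n^4 + 4*n^3 + 6*n^2 - 18*n - 6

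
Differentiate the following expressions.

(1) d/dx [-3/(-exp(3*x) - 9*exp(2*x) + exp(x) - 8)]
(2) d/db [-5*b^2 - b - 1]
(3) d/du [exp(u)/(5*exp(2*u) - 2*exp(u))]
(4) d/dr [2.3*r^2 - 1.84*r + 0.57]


(1) = (-9*exp(2*x) - 54*exp(x) + 3)*exp(x)/(exp(3*x) + 9*exp(2*x) - exp(x) + 8)^2
(2) = -10*b - 1
(3) = -5*exp(u)/(5*exp(u) - 2)^2
(4) = 4.6*r - 1.84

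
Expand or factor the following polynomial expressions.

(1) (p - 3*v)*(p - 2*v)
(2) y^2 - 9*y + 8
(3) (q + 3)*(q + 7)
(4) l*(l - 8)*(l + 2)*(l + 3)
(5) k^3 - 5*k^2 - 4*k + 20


(1) = p^2 - 5*p*v + 6*v^2
(2) = (y - 8)*(y - 1)
(3) = q^2 + 10*q + 21
(4) = l^4 - 3*l^3 - 34*l^2 - 48*l
(5) = (k - 5)*(k - 2)*(k + 2)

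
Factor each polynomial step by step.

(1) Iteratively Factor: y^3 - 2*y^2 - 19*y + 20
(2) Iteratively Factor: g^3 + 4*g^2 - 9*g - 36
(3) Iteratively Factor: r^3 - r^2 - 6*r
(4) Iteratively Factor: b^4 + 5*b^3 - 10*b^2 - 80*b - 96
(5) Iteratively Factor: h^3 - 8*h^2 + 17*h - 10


(1) = (y + 4)*(y^2 - 6*y + 5) = (y - 5)*(y + 4)*(y - 1)
(2) = (g - 3)*(g^2 + 7*g + 12) = (g - 3)*(g + 4)*(g + 3)
(3) = (r + 2)*(r^2 - 3*r) = (r - 3)*(r + 2)*(r)
(4) = (b - 4)*(b^3 + 9*b^2 + 26*b + 24) = (b - 4)*(b + 3)*(b^2 + 6*b + 8) = (b - 4)*(b + 2)*(b + 3)*(b + 4)
(5) = (h - 1)*(h^2 - 7*h + 10) = (h - 5)*(h - 1)*(h - 2)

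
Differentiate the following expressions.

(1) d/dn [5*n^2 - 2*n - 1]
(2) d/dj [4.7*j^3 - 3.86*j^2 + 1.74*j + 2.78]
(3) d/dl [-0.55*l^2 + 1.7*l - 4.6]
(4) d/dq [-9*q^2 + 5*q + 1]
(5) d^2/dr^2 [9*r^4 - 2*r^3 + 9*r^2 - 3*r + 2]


(1) = 10*n - 2
(2) = 14.1*j^2 - 7.72*j + 1.74
(3) = 1.7 - 1.1*l
(4) = 5 - 18*q
(5) = 108*r^2 - 12*r + 18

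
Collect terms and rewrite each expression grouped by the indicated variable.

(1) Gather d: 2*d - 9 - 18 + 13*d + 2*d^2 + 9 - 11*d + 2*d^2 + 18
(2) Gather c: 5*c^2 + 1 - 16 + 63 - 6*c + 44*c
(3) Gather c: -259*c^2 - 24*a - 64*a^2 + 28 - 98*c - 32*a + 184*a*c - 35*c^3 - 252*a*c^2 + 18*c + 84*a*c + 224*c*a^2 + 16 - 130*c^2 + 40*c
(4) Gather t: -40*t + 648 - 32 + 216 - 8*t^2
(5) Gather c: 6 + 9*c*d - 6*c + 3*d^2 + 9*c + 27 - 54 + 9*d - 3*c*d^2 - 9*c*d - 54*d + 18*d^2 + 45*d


(1) = 4*d^2 + 4*d
(2) = 5*c^2 + 38*c + 48
(3) = -64*a^2 - 56*a - 35*c^3 + c^2*(-252*a - 389) + c*(224*a^2 + 268*a - 40) + 44
(4) = -8*t^2 - 40*t + 832
(5) = c*(3 - 3*d^2) + 21*d^2 - 21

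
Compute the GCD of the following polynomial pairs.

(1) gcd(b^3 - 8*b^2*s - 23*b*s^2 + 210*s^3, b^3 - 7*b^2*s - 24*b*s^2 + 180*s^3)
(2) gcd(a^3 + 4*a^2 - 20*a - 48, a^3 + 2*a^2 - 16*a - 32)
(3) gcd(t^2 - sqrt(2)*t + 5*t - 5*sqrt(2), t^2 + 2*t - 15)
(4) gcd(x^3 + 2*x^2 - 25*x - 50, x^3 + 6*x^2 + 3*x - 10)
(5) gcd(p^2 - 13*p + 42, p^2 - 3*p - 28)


(1) = gcd((b - 7*s)*(b - 6*s)*(b + 5*s), (b - 6*s)^2*(b + 5*s)) = -b^2 + b*s + 30*s^2
(2) = a^2 - 2*a - 8
(3) = gcd((t + 5)*(t - sqrt(2)), (t - 3)*(t + 5)) = t + 5
(4) = x^2 + 7*x + 10
(5) = gcd((p - 7)*(p - 6), (p - 7)*(p + 4)) = p - 7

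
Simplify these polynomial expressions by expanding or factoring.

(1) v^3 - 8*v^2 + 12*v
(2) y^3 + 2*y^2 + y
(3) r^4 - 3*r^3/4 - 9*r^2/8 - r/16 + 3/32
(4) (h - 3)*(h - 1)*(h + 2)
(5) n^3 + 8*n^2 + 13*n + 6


(1) = v*(v - 6)*(v - 2)
(2) = y*(y + 1)^2
(3) = (r - 3/2)*(r - 1/4)*(r + 1/2)^2
(4) = h^3 - 2*h^2 - 5*h + 6
(5) = (n + 1)^2*(n + 6)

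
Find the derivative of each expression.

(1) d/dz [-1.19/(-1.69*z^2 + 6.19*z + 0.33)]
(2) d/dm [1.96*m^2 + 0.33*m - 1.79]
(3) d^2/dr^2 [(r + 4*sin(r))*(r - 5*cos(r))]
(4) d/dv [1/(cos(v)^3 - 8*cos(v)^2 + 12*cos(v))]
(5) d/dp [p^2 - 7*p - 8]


(1) = (7.3661 - 4.0222*z)/(-1.69*z^2 + 6.19*z + 0.33)^2
(2) = 3.92*m + 0.33
(3) = -4*r*sin(r) + 5*r*cos(r) + 10*sin(r) + 40*sin(2*r) + 8*cos(r) + 2
(4) = (3*sin(v) + 12*sin(v)/cos(v)^2 - 16*tan(v))/((cos(v) - 6)^2*(cos(v) - 2)^2)
(5) = 2*p - 7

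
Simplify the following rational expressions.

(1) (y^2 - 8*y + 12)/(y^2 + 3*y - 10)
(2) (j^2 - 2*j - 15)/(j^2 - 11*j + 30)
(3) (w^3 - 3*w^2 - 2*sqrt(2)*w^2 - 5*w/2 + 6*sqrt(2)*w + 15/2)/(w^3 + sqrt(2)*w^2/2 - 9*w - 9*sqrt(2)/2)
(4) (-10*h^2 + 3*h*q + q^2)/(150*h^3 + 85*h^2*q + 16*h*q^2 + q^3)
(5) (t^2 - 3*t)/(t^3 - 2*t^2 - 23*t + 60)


(1) = (y - 6)/(y + 5)
(2) = (j + 3)/(j - 6)
(3) = (4*w - 10*sqrt(2))/(4*w + 12)
(4) = (-2*h + q)/(30*h^2 + 11*h*q + q^2)
(5) = t/(t^2 + t - 20)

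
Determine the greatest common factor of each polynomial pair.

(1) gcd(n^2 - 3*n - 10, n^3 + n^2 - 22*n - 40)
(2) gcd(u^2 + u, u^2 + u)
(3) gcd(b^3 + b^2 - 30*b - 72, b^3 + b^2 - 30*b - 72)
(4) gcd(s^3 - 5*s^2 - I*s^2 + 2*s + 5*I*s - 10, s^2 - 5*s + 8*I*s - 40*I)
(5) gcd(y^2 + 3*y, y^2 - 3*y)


(1) = gcd((n - 5)*(n + 2), (n - 5)*(n + 2)*(n + 4)) = n^2 - 3*n - 10
(2) = gcd(u*(u + 1), u*(u + 1)) = u^2 + u
(3) = b^3 + b^2 - 30*b - 72
(4) = gcd((s - 5)*(s - 2*I)*(s + I), (s - 5)*(s + 8*I)) = s - 5
(5) = y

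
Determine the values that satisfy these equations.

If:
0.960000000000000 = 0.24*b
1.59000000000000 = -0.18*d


Then:
b = 4.00
d = -8.83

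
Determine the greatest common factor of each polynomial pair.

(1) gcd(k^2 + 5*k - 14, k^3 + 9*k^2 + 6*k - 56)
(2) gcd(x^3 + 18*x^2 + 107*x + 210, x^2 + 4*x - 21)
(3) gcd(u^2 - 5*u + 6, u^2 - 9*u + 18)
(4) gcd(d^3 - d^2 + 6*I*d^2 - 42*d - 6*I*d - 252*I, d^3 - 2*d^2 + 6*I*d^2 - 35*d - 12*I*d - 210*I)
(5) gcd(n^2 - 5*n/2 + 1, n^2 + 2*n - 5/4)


(1) = k^2 + 5*k - 14
(2) = gcd((x + 5)*(x + 6)*(x + 7), (x - 3)*(x + 7)) = x + 7
(3) = u - 3
(4) = d^2 + d*(-7 + 6*I) - 42*I
(5) = gcd((n - 2)*(n - 1/2), (n - 1/2)*(n + 5/2)) = n - 1/2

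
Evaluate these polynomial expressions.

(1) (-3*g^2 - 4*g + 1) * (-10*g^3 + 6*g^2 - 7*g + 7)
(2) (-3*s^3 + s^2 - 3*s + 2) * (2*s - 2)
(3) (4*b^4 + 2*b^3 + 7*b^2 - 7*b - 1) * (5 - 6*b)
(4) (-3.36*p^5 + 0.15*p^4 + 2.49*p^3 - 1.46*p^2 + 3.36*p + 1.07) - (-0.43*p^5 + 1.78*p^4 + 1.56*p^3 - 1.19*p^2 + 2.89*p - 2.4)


(1) = 30*g^5 + 22*g^4 - 13*g^3 + 13*g^2 - 35*g + 7
(2) = -6*s^4 + 8*s^3 - 8*s^2 + 10*s - 4
(3) = -24*b^5 + 8*b^4 - 32*b^3 + 77*b^2 - 29*b - 5
(4) = -2.93*p^5 - 1.63*p^4 + 0.93*p^3 - 0.27*p^2 + 0.47*p + 3.47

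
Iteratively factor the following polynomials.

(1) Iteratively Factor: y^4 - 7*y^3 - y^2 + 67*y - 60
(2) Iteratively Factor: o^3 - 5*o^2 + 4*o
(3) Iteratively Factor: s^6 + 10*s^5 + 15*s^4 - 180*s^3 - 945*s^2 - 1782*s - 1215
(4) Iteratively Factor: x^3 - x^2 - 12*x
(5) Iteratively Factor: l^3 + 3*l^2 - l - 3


(1) = (y - 4)*(y^3 - 3*y^2 - 13*y + 15) = (y - 4)*(y + 3)*(y^2 - 6*y + 5) = (y - 4)*(y - 1)*(y + 3)*(y - 5)
(2) = (o - 1)*(o^2 - 4*o) = o*(o - 1)*(o - 4)
(3) = (s + 3)*(s^5 + 7*s^4 - 6*s^3 - 162*s^2 - 459*s - 405) = (s + 3)^2*(s^4 + 4*s^3 - 18*s^2 - 108*s - 135) = (s + 3)^3*(s^3 + s^2 - 21*s - 45) = (s + 3)^4*(s^2 - 2*s - 15) = (s - 5)*(s + 3)^4*(s + 3)
(4) = (x - 4)*(x^2 + 3*x) = x*(x - 4)*(x + 3)
(5) = (l + 3)*(l^2 - 1) = (l - 1)*(l + 3)*(l + 1)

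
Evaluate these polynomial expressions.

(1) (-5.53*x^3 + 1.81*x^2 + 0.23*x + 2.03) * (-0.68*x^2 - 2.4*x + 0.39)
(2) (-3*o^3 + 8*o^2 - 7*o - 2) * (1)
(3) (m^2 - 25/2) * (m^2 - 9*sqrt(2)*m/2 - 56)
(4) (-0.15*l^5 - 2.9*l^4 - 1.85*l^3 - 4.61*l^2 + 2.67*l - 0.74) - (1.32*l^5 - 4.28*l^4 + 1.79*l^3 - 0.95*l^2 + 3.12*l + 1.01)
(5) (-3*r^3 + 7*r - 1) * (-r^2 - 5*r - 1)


(1) = 3.7604*x^5 + 12.0412*x^4 - 6.6571*x^3 - 1.2265*x^2 - 4.7823*x + 0.7917
(2) = -3*o^3 + 8*o^2 - 7*o - 2
(3) = m^4 - 9*sqrt(2)*m^3/2 - 137*m^2/2 + 225*sqrt(2)*m/4 + 700
(4) = -1.47*l^5 + 1.38*l^4 - 3.64*l^3 - 3.66*l^2 - 0.45*l - 1.75
(5) = 3*r^5 + 15*r^4 - 4*r^3 - 34*r^2 - 2*r + 1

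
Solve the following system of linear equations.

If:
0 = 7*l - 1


Then:
l = 1/7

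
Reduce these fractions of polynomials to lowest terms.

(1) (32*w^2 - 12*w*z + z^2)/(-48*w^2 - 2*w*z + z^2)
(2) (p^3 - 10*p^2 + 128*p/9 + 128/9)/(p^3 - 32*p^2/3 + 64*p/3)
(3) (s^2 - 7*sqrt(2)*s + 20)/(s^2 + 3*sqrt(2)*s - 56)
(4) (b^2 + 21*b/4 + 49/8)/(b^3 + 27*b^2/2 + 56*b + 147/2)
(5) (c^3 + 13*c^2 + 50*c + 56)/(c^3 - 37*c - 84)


(1) = (-4*w + z)/(6*w + z)
(2) = (3*p + 2)/(3*p)
(3) = (s^2 - 7*sqrt(2)*s + 20)/(s^2 + 3*sqrt(2)*s - 56)
(4) = (4*b + 7)/(4*b^2 + 40*b + 84)
(5) = (c^2 + 9*c + 14)/(c^2 - 4*c - 21)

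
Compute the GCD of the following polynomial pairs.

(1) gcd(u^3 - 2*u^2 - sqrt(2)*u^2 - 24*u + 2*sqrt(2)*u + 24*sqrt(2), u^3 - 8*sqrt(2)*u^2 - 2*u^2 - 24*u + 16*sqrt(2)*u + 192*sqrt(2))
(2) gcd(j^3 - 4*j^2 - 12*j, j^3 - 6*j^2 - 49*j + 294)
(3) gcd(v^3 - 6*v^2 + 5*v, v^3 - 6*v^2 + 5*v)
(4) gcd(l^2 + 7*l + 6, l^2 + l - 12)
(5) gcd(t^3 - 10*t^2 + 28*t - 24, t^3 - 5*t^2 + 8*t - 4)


(1) = u^2 - 2*u - 24
(2) = gcd(j*(j - 6)*(j + 2), (j - 7)*(j - 6)*(j + 7)) = j - 6
(3) = gcd(v*(v - 5)*(v - 1), v*(v - 5)*(v - 1)) = v^3 - 6*v^2 + 5*v
(4) = gcd((l + 1)*(l + 6), (l - 3)*(l + 4)) = 1
(5) = gcd((t - 6)*(t - 2)^2, (t - 2)^2*(t - 1)) = t^2 - 4*t + 4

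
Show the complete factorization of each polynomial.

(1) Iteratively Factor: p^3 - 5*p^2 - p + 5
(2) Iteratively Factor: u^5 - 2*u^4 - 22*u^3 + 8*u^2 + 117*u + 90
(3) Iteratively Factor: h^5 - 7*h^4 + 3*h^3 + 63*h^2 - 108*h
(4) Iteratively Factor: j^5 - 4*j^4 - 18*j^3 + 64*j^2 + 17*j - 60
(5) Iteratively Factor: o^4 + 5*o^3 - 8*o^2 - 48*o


(1) = (p - 5)*(p^2 - 1) = (p - 5)*(p - 1)*(p + 1)
(2) = (u + 2)*(u^4 - 4*u^3 - 14*u^2 + 36*u + 45) = (u + 2)*(u + 3)*(u^3 - 7*u^2 + 7*u + 15) = (u - 5)*(u + 2)*(u + 3)*(u^2 - 2*u - 3) = (u - 5)*(u - 3)*(u + 2)*(u + 3)*(u + 1)
(3) = (h)*(h^4 - 7*h^3 + 3*h^2 + 63*h - 108) = h*(h - 4)*(h^3 - 3*h^2 - 9*h + 27) = h*(h - 4)*(h + 3)*(h^2 - 6*h + 9) = h*(h - 4)*(h - 3)*(h + 3)*(h - 3)
(4) = (j - 5)*(j^4 + j^3 - 13*j^2 - j + 12) = (j - 5)*(j - 1)*(j^3 + 2*j^2 - 11*j - 12) = (j - 5)*(j - 3)*(j - 1)*(j^2 + 5*j + 4) = (j - 5)*(j - 3)*(j - 1)*(j + 1)*(j + 4)
(5) = (o + 4)*(o^3 + o^2 - 12*o) = o*(o + 4)*(o^2 + o - 12) = o*(o + 4)^2*(o - 3)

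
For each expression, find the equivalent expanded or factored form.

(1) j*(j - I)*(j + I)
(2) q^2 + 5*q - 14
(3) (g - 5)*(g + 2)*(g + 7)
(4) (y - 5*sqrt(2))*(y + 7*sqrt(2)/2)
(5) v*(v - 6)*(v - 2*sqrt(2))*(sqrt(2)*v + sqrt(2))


(1) = j^3 + j
(2) = (q - 2)*(q + 7)
(3) = g^3 + 4*g^2 - 31*g - 70
(4) = y^2 - 3*sqrt(2)*y/2 - 35
(5) = sqrt(2)*v^4 - 5*sqrt(2)*v^3 - 4*v^3 - 6*sqrt(2)*v^2 + 20*v^2 + 24*v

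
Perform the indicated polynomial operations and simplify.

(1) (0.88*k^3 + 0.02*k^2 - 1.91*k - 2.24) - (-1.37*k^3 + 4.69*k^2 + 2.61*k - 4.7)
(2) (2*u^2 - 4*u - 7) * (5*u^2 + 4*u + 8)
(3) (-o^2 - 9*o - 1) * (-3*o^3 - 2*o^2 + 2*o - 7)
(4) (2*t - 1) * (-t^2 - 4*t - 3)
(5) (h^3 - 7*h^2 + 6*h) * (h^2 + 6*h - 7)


(1) = 2.25*k^3 - 4.67*k^2 - 4.52*k + 2.46
(2) = 10*u^4 - 12*u^3 - 35*u^2 - 60*u - 56
(3) = 3*o^5 + 29*o^4 + 19*o^3 - 9*o^2 + 61*o + 7
(4) = -2*t^3 - 7*t^2 - 2*t + 3
(5) = h^5 - h^4 - 43*h^3 + 85*h^2 - 42*h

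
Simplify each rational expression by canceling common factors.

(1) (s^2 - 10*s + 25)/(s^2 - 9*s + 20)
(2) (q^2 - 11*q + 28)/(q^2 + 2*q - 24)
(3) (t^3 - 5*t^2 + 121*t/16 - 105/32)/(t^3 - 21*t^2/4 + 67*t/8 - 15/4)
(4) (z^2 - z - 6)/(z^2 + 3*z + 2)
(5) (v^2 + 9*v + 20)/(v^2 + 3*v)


(1) = (s - 5)/(s - 4)
(2) = (q - 7)/(q + 6)
(3) = (4*t - 7)/(4*t - 8)
(4) = (z - 3)/(z + 1)
(5) = (v^2 + 9*v + 20)/(v^2 + 3*v)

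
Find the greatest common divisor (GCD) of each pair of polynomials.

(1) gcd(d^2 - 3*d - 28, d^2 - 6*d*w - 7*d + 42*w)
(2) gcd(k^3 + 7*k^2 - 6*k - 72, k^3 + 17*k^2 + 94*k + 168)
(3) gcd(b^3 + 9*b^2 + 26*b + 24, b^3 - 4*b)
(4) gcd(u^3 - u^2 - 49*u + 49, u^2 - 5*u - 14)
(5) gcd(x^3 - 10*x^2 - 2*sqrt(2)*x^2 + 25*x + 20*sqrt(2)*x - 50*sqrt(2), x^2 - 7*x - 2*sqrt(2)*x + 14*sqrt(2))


(1) = d - 7
(2) = gcd((k - 3)*(k + 4)*(k + 6), (k + 4)*(k + 6)*(k + 7)) = k^2 + 10*k + 24
(3) = gcd((b + 2)*(b + 3)*(b + 4), b*(b - 2)*(b + 2)) = b + 2
(4) = u - 7
(5) = x - 2*sqrt(2)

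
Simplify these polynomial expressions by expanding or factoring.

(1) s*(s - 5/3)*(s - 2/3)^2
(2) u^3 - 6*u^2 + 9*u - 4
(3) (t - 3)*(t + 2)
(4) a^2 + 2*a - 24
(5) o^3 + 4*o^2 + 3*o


(1) = s^4 - 3*s^3 + 8*s^2/3 - 20*s/27
(2) = (u - 4)*(u - 1)^2
(3) = t^2 - t - 6
(4) = (a - 4)*(a + 6)
(5) = o*(o + 1)*(o + 3)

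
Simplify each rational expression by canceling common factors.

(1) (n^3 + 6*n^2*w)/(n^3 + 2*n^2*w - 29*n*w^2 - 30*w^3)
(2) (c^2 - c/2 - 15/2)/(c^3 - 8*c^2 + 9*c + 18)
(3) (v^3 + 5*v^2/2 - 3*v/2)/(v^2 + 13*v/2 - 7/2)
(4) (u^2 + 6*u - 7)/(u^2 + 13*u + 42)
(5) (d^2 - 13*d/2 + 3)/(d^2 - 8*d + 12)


(1) = -n^2/(-n^2 + 4*n*w + 5*w^2)
(2) = (2*c + 5)/(2*c^2 - 10*c - 12)
(3) = (v^2 + 3*v)/(v + 7)
(4) = (u - 1)/(u + 6)
(5) = (2*d - 1)/(2*d - 4)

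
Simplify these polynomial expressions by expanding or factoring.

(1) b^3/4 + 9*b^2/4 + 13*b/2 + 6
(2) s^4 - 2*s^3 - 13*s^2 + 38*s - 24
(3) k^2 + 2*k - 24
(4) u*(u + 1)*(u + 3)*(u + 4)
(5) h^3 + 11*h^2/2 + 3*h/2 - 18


(1) = (b/4 + 1)*(b + 2)*(b + 3)
(2) = (s - 3)*(s - 2)*(s - 1)*(s + 4)
(3) = (k - 4)*(k + 6)
(4) = u^4 + 8*u^3 + 19*u^2 + 12*u
(5) = (h - 3/2)*(h + 3)*(h + 4)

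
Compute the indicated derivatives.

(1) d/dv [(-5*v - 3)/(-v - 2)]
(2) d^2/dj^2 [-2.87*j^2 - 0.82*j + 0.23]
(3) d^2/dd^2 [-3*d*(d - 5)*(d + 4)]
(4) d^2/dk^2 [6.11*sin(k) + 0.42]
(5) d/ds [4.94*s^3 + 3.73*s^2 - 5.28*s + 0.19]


(1) = 7/(v + 2)^2
(2) = -5.74000000000000
(3) = 6 - 18*d
(4) = -6.11*sin(k)
(5) = 14.82*s^2 + 7.46*s - 5.28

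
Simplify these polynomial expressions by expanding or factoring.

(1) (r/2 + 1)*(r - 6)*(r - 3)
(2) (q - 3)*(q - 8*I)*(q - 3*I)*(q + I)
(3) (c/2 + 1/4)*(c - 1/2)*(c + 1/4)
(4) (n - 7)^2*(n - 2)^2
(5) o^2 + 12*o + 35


(1) = r^3/2 - 7*r^2/2 + 18
(2) = q^4 - 3*q^3 - 10*I*q^3 - 13*q^2 + 30*I*q^2 + 39*q - 24*I*q + 72*I
(3) = c^3/2 + c^2/8 - c/8 - 1/32
(4) = n^4 - 18*n^3 + 109*n^2 - 252*n + 196
(5) = (o + 5)*(o + 7)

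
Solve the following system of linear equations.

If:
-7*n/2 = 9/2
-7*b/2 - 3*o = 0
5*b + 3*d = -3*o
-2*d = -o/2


Then:
b = 0
d = 0
n = -9/7
o = 0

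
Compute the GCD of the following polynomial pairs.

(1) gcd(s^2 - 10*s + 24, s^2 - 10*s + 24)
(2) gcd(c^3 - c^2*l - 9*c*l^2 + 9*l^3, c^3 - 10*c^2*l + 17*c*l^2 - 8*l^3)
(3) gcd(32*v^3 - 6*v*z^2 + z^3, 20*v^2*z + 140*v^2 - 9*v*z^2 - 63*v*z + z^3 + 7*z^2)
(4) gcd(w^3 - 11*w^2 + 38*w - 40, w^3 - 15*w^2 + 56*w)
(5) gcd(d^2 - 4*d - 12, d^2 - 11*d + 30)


(1) = gcd((s - 6)*(s - 4), (s - 6)*(s - 4)) = s^2 - 10*s + 24
(2) = c - l
(3) = gcd((-4*v + z)^2*(2*v + z), (-5*v + z)*(-4*v + z)*(z + 7)) = -4*v + z
(4) = gcd((w - 5)*(w - 4)*(w - 2), w*(w - 8)*(w - 7)) = 1
(5) = gcd((d - 6)*(d + 2), (d - 6)*(d - 5)) = d - 6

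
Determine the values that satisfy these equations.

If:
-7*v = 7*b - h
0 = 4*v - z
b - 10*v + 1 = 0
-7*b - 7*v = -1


Then:
b = 3/77
h = 1
v = 8/77
z = 32/77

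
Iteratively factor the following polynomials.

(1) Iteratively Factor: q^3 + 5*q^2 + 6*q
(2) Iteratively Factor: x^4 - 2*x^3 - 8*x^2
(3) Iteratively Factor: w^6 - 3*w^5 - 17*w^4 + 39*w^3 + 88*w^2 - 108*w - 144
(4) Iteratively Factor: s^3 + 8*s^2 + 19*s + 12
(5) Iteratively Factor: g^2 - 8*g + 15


(1) = (q + 3)*(q^2 + 2*q) = (q + 2)*(q + 3)*(q)
(2) = (x)*(x^3 - 2*x^2 - 8*x) = x*(x + 2)*(x^2 - 4*x) = x^2*(x + 2)*(x - 4)
(3) = (w - 2)*(w^5 - w^4 - 19*w^3 + w^2 + 90*w + 72) = (w - 2)*(w + 2)*(w^4 - 3*w^3 - 13*w^2 + 27*w + 36) = (w - 2)*(w + 2)*(w + 3)*(w^3 - 6*w^2 + 5*w + 12) = (w - 2)*(w + 1)*(w + 2)*(w + 3)*(w^2 - 7*w + 12) = (w - 4)*(w - 2)*(w + 1)*(w + 2)*(w + 3)*(w - 3)
(4) = (s + 3)*(s^2 + 5*s + 4) = (s + 1)*(s + 3)*(s + 4)
(5) = (g - 3)*(g - 5)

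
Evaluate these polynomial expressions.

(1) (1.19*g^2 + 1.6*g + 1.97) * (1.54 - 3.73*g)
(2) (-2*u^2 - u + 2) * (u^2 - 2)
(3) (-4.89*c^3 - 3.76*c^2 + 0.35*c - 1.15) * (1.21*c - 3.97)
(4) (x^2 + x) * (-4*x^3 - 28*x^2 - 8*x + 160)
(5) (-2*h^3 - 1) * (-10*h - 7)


(1) = -4.4387*g^3 - 4.1354*g^2 - 4.8841*g + 3.0338
(2) = -2*u^4 - u^3 + 6*u^2 + 2*u - 4
(3) = -5.9169*c^4 + 14.8637*c^3 + 15.3507*c^2 - 2.781*c + 4.5655
(4) = -4*x^5 - 32*x^4 - 36*x^3 + 152*x^2 + 160*x
(5) = 20*h^4 + 14*h^3 + 10*h + 7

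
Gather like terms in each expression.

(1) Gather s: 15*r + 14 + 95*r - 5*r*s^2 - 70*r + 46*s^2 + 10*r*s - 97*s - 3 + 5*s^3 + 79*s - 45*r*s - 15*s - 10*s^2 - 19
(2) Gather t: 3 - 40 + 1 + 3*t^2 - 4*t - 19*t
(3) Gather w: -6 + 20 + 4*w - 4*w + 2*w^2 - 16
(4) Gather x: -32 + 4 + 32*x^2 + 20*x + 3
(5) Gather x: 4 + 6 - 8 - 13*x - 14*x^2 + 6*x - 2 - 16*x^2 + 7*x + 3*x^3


(1) = 40*r + 5*s^3 + s^2*(36 - 5*r) + s*(-35*r - 33) - 8
(2) = 3*t^2 - 23*t - 36
(3) = 2*w^2 - 2
(4) = 32*x^2 + 20*x - 25
(5) = 3*x^3 - 30*x^2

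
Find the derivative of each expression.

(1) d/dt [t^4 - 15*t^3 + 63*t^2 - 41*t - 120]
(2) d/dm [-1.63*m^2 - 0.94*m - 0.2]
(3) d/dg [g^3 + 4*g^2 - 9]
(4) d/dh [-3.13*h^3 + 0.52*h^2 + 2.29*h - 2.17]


(1) = 4*t^3 - 45*t^2 + 126*t - 41
(2) = -3.26*m - 0.94
(3) = g*(3*g + 8)
(4) = -9.39*h^2 + 1.04*h + 2.29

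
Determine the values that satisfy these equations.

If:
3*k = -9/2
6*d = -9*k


Then:
d = 9/4
k = -3/2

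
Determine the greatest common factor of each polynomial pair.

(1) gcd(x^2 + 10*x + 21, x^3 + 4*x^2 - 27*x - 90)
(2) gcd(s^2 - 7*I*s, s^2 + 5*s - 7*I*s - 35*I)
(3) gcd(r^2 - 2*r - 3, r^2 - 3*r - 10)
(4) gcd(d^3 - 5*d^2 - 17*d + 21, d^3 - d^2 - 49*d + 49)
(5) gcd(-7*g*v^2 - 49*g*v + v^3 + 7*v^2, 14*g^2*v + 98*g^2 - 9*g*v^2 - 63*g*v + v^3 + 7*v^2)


(1) = gcd((x + 3)*(x + 7), (x - 5)*(x + 3)*(x + 6)) = x + 3
(2) = s - 7*I
(3) = 1
(4) = gcd((d - 7)*(d - 1)*(d + 3), (d - 7)*(d - 1)*(d + 7)) = d^2 - 8*d + 7
(5) = gcd(v*(-7*g + v)*(v + 7), (-7*g + v)*(-2*g + v)*(v + 7)) = -7*g*v - 49*g + v^2 + 7*v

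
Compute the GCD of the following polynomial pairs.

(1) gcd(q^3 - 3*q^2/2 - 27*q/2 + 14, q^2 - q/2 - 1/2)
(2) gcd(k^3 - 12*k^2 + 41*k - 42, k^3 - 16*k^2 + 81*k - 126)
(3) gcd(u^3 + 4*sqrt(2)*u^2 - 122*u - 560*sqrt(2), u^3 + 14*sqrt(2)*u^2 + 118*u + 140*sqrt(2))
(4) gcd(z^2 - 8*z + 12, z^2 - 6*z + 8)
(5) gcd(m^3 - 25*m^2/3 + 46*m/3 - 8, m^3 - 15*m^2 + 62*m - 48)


(1) = gcd((q - 4)*(q - 1)*(q + 7/2), (q - 1)*(q + 1/2)) = q - 1
(2) = gcd((k - 7)*(k - 3)*(k - 2), (k - 7)*(k - 6)*(k - 3)) = k^2 - 10*k + 21
(3) = gcd((u - 8*sqrt(2))*(u + 5*sqrt(2))*(u + 7*sqrt(2)), (u + 2*sqrt(2))*(u + 5*sqrt(2))*(u + 7*sqrt(2))) = u^2 + 12*sqrt(2)*u + 70
(4) = gcd((z - 6)*(z - 2), (z - 4)*(z - 2)) = z - 2
(5) = gcd((m - 6)*(m - 4/3)*(m - 1), (m - 8)*(m - 6)*(m - 1)) = m^2 - 7*m + 6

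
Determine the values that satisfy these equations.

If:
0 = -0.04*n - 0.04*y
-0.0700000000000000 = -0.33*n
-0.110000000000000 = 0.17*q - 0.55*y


Then:
n = 0.21
q = -1.33
y = -0.21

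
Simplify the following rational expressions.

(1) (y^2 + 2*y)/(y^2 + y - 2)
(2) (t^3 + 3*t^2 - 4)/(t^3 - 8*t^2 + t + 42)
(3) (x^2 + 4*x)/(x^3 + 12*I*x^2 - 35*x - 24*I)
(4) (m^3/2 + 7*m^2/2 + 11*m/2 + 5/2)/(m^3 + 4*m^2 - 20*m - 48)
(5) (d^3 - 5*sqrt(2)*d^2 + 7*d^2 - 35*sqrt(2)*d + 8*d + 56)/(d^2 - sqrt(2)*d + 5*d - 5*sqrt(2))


(1) = y/(y - 1)
(2) = (t^2 + t - 2)/(t^2 - 10*t + 21)
(3) = (x^2 + 4*x)/(x^3 + 12*I*x^2 - 35*x - 24*I)
(4) = (m^3 + 7*m^2 + 11*m + 5)/(2*m^3 + 8*m^2 - 40*m - 96)
(5) = (d^2 + d*(7 - 4*sqrt(2)) - 28*sqrt(2))/(d + 5)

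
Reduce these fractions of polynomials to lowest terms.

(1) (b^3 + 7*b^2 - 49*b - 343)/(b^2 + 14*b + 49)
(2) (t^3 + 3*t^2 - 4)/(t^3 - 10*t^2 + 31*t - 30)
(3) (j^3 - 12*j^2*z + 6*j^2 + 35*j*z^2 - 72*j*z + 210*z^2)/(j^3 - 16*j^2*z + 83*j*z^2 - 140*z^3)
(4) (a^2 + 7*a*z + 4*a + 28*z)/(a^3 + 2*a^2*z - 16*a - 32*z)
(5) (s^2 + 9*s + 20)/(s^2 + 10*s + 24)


(1) = b - 7
(2) = (t^3 + 3*t^2 - 4)/(t^3 - 10*t^2 + 31*t - 30)
(3) = (-j - 6)/(-j + 4*z)
(4) = (a + 7*z)/(a^2 + 2*a*z - 4*a - 8*z)
(5) = (s + 5)/(s + 6)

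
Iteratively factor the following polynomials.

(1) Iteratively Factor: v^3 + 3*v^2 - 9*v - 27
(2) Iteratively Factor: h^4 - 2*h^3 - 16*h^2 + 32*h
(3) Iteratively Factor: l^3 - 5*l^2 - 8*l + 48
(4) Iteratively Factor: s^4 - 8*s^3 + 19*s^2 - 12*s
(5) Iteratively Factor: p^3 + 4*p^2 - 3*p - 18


(1) = (v - 3)*(v^2 + 6*v + 9) = (v - 3)*(v + 3)*(v + 3)
(2) = (h)*(h^3 - 2*h^2 - 16*h + 32) = h*(h + 4)*(h^2 - 6*h + 8) = h*(h - 4)*(h + 4)*(h - 2)
(3) = (l + 3)*(l^2 - 8*l + 16) = (l - 4)*(l + 3)*(l - 4)
(4) = (s - 4)*(s^3 - 4*s^2 + 3*s) = (s - 4)*(s - 1)*(s^2 - 3*s) = s*(s - 4)*(s - 1)*(s - 3)
(5) = (p - 2)*(p^2 + 6*p + 9) = (p - 2)*(p + 3)*(p + 3)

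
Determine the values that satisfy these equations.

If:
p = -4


Then:
p = -4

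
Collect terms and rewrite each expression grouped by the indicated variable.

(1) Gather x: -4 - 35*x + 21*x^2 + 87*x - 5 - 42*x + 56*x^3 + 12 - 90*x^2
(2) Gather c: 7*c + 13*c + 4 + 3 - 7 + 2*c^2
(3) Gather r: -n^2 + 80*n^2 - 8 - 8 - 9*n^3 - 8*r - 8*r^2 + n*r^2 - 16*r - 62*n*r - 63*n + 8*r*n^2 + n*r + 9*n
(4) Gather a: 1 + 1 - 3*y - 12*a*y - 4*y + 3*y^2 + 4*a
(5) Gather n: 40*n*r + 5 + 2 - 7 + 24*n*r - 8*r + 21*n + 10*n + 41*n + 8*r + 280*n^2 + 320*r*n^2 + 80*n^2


(1) = 56*x^3 - 69*x^2 + 10*x + 3
(2) = 2*c^2 + 20*c
(3) = -9*n^3 + 79*n^2 - 54*n + r^2*(n - 8) + r*(8*n^2 - 61*n - 24) - 16
(4) = a*(4 - 12*y) + 3*y^2 - 7*y + 2
(5) = n^2*(320*r + 360) + n*(64*r + 72)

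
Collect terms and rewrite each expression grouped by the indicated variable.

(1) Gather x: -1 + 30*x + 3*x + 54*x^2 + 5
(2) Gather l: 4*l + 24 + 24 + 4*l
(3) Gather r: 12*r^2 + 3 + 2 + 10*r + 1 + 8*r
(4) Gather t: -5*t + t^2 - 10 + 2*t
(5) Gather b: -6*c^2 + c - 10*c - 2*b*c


(1) = 54*x^2 + 33*x + 4
(2) = 8*l + 48
(3) = 12*r^2 + 18*r + 6
(4) = t^2 - 3*t - 10
(5) = -2*b*c - 6*c^2 - 9*c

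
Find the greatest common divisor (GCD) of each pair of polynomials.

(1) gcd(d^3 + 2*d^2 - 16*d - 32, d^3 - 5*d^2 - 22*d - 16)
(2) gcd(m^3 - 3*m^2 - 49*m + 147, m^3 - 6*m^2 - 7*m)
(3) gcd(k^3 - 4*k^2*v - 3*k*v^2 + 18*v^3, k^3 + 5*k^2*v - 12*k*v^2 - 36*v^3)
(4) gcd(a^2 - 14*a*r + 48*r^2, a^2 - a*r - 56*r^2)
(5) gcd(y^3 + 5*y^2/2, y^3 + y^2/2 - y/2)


(1) = d + 2
(2) = gcd((m - 7)*(m - 3)*(m + 7), m*(m - 7)*(m + 1)) = m - 7
(3) = -k^2 + k*v + 6*v^2
(4) = gcd((a - 8*r)*(a - 6*r), (a - 8*r)*(a + 7*r)) = -a + 8*r
(5) = gcd(y^2*(y + 5/2), y*(y - 1/2)*(y + 1)) = y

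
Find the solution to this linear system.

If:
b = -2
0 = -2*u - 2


Then:
b = -2
u = -1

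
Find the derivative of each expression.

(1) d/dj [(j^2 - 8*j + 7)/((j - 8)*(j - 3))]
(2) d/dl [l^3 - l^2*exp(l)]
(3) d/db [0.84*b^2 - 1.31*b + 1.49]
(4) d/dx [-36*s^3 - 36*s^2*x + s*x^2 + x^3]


(1) = (-3*j^2 + 34*j - 115)/(j^4 - 22*j^3 + 169*j^2 - 528*j + 576)
(2) = l*(-l*exp(l) + 3*l - 2*exp(l))
(3) = 1.68*b - 1.31
(4) = -36*s^2 + 2*s*x + 3*x^2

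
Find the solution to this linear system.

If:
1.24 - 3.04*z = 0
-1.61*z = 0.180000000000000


Then:
No Solution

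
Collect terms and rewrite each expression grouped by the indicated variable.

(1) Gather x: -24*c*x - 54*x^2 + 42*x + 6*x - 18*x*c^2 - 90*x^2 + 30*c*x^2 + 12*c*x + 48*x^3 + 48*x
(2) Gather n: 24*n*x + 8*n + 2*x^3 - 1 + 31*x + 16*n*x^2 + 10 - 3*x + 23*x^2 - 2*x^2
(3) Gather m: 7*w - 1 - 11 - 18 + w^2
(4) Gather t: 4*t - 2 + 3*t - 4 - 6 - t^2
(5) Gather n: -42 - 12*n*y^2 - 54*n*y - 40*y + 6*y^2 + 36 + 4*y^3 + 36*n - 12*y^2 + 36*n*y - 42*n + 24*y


(1) = 48*x^3 + x^2*(30*c - 144) + x*(-18*c^2 - 12*c + 96)
(2) = n*(16*x^2 + 24*x + 8) + 2*x^3 + 21*x^2 + 28*x + 9
(3) = w^2 + 7*w - 30
(4) = -t^2 + 7*t - 12
(5) = n*(-12*y^2 - 18*y - 6) + 4*y^3 - 6*y^2 - 16*y - 6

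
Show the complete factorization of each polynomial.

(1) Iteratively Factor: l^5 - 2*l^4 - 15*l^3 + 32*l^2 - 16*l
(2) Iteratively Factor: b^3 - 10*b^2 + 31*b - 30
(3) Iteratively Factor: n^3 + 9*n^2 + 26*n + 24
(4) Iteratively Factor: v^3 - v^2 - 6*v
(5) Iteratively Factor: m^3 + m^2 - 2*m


(1) = (l)*(l^4 - 2*l^3 - 15*l^2 + 32*l - 16) = l*(l - 1)*(l^3 - l^2 - 16*l + 16) = l*(l - 1)*(l + 4)*(l^2 - 5*l + 4) = l*(l - 1)^2*(l + 4)*(l - 4)
(2) = (b - 3)*(b^2 - 7*b + 10) = (b - 5)*(b - 3)*(b - 2)
(3) = (n + 2)*(n^2 + 7*n + 12) = (n + 2)*(n + 3)*(n + 4)
(4) = (v - 3)*(v^2 + 2*v) = (v - 3)*(v + 2)*(v)
(5) = (m + 2)*(m^2 - m) = (m - 1)*(m + 2)*(m)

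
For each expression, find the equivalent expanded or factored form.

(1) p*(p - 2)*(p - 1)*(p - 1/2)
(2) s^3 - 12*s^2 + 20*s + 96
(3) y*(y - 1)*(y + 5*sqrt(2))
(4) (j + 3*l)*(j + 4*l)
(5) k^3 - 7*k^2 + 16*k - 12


(1) = p^4 - 7*p^3/2 + 7*p^2/2 - p
(2) = (s - 8)*(s - 6)*(s + 2)
(3) = y^3 - y^2 + 5*sqrt(2)*y^2 - 5*sqrt(2)*y
(4) = j^2 + 7*j*l + 12*l^2
(5) = (k - 3)*(k - 2)^2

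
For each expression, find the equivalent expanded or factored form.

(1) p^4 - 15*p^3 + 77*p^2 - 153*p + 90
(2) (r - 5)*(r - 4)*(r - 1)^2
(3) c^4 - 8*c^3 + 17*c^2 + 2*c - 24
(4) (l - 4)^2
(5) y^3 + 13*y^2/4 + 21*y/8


(1) = (p - 6)*(p - 5)*(p - 3)*(p - 1)
(2) = r^4 - 11*r^3 + 39*r^2 - 49*r + 20
(3) = (c - 4)*(c - 3)*(c - 2)*(c + 1)
(4) = l^2 - 8*l + 16
(5) = y*(y + 3/2)*(y + 7/4)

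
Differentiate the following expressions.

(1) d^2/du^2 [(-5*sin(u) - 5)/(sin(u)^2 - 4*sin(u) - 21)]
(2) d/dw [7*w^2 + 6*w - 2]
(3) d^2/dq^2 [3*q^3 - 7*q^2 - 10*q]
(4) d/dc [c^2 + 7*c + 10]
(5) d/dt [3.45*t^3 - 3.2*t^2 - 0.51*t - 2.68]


(1) = 5*(9*sin(u)^5 + 8*sin(u)^4 + 10*sin(u)^2 + 334*sin(u) - 51*sin(3*u)/2 - sin(5*u)/2 + 94)/((sin(u) - 7)^3*(sin(u) + 3)^3)
(2) = 14*w + 6
(3) = 18*q - 14
(4) = 2*c + 7
(5) = 10.35*t^2 - 6.4*t - 0.51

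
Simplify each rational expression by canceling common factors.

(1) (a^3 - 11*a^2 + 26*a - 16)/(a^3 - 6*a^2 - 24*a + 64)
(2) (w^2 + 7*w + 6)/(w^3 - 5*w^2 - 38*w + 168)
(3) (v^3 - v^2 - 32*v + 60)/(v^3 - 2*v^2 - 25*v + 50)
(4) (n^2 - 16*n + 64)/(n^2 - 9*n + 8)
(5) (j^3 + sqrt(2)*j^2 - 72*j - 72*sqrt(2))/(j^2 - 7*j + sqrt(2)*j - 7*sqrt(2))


(1) = (a - 1)/(a + 4)
(2) = (w + 1)/(w^2 - 11*w + 28)
(3) = (v + 6)/(v + 5)
(4) = (n - 8)/(n - 1)
(5) = (j^2 - 72)/(j - 7)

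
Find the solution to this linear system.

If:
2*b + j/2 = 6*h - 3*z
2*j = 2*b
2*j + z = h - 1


Then:
b = -6*z/19 - 12/19
h = 7*z/19 - 5/19
j = -6*z/19 - 12/19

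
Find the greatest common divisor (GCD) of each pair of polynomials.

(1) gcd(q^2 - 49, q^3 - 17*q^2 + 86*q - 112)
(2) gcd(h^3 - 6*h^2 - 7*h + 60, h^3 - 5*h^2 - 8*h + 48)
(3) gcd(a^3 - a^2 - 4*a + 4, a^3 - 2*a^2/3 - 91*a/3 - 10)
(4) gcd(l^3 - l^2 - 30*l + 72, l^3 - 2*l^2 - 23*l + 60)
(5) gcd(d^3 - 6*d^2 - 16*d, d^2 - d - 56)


(1) = gcd((q - 7)*(q + 7), (q - 8)*(q - 7)*(q - 2)) = q - 7
(2) = gcd((h - 5)*(h - 4)*(h + 3), (h - 4)^2*(h + 3)) = h^2 - h - 12
(3) = gcd((a - 2)*(a - 1)*(a + 2), (a - 6)*(a + 1/3)*(a + 5)) = 1
(4) = gcd((l - 4)*(l - 3)*(l + 6), (l - 4)*(l - 3)*(l + 5)) = l^2 - 7*l + 12
(5) = gcd(d*(d - 8)*(d + 2), (d - 8)*(d + 7)) = d - 8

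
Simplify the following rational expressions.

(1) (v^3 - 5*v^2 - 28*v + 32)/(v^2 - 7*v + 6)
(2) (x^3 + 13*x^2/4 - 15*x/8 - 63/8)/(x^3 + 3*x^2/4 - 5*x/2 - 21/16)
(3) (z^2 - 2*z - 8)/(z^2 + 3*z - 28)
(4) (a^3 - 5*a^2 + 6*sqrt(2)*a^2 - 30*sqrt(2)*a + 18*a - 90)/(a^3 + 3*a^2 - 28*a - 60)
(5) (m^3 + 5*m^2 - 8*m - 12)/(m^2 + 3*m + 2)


(1) = (v^2 - 4*v - 32)/(v - 6)
(2) = (2*x + 6)/(2*x + 1)
(3) = (z + 2)/(z + 7)
(4) = (a^2 + 6*sqrt(2)*a + 18)/(a^2 + 8*a + 12)
(5) = (m^2 + 4*m - 12)/(m + 2)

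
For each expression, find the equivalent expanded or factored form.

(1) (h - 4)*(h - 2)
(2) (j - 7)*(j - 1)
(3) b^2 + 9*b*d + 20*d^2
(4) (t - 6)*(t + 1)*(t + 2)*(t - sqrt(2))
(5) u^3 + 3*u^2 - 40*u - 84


(1) = h^2 - 6*h + 8
(2) = j^2 - 8*j + 7
(3) = (b + 4*d)*(b + 5*d)
(4) = t^4 - 3*t^3 - sqrt(2)*t^3 - 16*t^2 + 3*sqrt(2)*t^2 - 12*t + 16*sqrt(2)*t + 12*sqrt(2)
(5) = (u - 6)*(u + 2)*(u + 7)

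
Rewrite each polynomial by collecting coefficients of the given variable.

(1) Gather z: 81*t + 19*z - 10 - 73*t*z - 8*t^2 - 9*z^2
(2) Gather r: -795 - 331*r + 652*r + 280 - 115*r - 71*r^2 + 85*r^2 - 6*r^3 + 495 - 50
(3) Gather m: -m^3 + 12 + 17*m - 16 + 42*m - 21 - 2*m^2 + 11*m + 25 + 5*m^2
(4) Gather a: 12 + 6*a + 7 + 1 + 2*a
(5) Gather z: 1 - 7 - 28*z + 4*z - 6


(1) = -8*t^2 + 81*t - 9*z^2 + z*(19 - 73*t) - 10
(2) = -6*r^3 + 14*r^2 + 206*r - 70
(3) = -m^3 + 3*m^2 + 70*m
(4) = 8*a + 20
(5) = -24*z - 12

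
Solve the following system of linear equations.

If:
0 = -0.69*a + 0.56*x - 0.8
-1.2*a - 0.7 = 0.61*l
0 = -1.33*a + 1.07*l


Then:
a = -0.36
l = -0.44
x = 0.99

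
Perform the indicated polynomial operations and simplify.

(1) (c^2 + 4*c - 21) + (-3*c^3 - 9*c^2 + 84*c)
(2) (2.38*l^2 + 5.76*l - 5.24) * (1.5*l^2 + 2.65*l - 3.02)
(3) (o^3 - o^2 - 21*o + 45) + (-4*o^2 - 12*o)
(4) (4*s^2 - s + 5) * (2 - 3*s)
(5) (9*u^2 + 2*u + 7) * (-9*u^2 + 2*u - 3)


(1) = -3*c^3 - 8*c^2 + 88*c - 21
(2) = 3.57*l^4 + 14.947*l^3 + 0.2164*l^2 - 31.2812*l + 15.8248
(3) = o^3 - 5*o^2 - 33*o + 45
(4) = -12*s^3 + 11*s^2 - 17*s + 10
(5) = -81*u^4 - 86*u^2 + 8*u - 21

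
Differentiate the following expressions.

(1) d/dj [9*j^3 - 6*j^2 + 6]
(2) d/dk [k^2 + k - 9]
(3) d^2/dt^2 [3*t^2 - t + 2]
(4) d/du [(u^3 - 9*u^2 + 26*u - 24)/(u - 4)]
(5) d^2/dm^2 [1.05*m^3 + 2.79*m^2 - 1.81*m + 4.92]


(1) = 3*j*(9*j - 4)
(2) = 2*k + 1
(3) = 6
(4) = 2*u - 5
(5) = 6.3*m + 5.58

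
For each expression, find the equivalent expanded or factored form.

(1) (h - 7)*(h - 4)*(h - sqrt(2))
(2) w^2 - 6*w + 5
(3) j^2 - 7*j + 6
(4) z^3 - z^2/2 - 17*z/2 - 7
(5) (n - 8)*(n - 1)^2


(1) = h^3 - 11*h^2 - sqrt(2)*h^2 + 11*sqrt(2)*h + 28*h - 28*sqrt(2)
(2) = (w - 5)*(w - 1)
(3) = (j - 6)*(j - 1)
(4) = (z - 7/2)*(z + 1)*(z + 2)
(5) = n^3 - 10*n^2 + 17*n - 8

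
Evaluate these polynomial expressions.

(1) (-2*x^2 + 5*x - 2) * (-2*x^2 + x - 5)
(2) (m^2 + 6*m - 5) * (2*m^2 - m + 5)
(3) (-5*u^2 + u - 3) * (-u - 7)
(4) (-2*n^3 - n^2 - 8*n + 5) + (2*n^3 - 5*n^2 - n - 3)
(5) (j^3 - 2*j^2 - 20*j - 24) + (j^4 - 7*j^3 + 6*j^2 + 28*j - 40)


(1) = 4*x^4 - 12*x^3 + 19*x^2 - 27*x + 10
(2) = 2*m^4 + 11*m^3 - 11*m^2 + 35*m - 25
(3) = 5*u^3 + 34*u^2 - 4*u + 21
(4) = -6*n^2 - 9*n + 2
(5) = j^4 - 6*j^3 + 4*j^2 + 8*j - 64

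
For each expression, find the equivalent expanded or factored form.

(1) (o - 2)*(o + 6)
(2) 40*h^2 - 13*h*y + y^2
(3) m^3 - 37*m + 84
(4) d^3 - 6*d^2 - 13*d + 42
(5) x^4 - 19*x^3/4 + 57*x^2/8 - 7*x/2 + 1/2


(1) = o^2 + 4*o - 12
(2) = (-8*h + y)*(-5*h + y)
(3) = (m - 4)*(m - 3)*(m + 7)
(4) = (d - 7)*(d - 2)*(d + 3)
(5) = (x - 2)^2*(x - 1/2)*(x - 1/4)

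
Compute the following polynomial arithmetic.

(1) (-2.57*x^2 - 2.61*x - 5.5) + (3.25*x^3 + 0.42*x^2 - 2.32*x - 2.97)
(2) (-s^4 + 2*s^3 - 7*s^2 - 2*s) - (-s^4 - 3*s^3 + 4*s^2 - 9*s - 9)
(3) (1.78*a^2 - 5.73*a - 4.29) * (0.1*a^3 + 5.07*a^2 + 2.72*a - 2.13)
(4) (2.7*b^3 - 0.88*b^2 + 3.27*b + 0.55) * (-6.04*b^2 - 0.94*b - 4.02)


(1) = 3.25*x^3 - 2.15*x^2 - 4.93*x - 8.47
(2) = 5*s^3 - 11*s^2 + 7*s + 9
(3) = 0.178*a^5 + 8.4516*a^4 - 24.6385*a^3 - 41.1273*a^2 + 0.5361*a + 9.1377
(4) = -16.308*b^5 + 2.7772*b^4 - 29.7776*b^3 - 2.8582*b^2 - 13.6624*b - 2.211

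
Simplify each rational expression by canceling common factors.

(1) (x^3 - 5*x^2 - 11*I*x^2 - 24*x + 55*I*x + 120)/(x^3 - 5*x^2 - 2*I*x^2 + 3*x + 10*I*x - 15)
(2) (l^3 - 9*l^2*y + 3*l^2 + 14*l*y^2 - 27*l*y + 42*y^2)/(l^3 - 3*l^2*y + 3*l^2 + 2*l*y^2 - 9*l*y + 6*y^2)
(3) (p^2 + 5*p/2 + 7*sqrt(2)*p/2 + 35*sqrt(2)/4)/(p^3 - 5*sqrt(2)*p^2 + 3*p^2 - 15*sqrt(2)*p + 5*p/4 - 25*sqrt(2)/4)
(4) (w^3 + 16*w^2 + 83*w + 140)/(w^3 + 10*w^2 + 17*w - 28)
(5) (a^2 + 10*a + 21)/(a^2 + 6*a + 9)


(1) = (x - 8*I)/(x + I)
(2) = (-l + 7*y)/(-l + y)
(3) = (16*p + 56*sqrt(2))/(16*p^2 + p*(8 - 80*sqrt(2)) - 40*sqrt(2))
(4) = (w + 5)/(w - 1)
(5) = (a + 7)/(a + 3)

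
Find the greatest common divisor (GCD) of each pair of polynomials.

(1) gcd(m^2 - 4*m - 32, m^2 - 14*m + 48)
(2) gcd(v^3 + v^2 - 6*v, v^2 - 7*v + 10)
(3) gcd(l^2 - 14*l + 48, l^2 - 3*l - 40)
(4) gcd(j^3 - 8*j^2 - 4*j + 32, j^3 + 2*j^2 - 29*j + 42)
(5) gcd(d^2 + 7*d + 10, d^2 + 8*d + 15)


(1) = gcd((m - 8)*(m + 4), (m - 8)*(m - 6)) = m - 8
(2) = v - 2
(3) = gcd((l - 8)*(l - 6), (l - 8)*(l + 5)) = l - 8
(4) = gcd((j - 8)*(j - 2)*(j + 2), (j - 3)*(j - 2)*(j + 7)) = j - 2
(5) = d + 5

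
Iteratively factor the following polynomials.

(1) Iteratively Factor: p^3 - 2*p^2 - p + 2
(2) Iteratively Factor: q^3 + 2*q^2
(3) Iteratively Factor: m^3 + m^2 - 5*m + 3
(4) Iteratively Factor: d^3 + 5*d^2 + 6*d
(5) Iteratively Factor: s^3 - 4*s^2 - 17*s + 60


(1) = (p - 1)*(p^2 - p - 2) = (p - 2)*(p - 1)*(p + 1)
(2) = (q + 2)*(q^2) = q*(q + 2)*(q)
(3) = (m - 1)*(m^2 + 2*m - 3) = (m - 1)^2*(m + 3)
(4) = (d)*(d^2 + 5*d + 6) = d*(d + 2)*(d + 3)
(5) = (s - 5)*(s^2 + s - 12) = (s - 5)*(s + 4)*(s - 3)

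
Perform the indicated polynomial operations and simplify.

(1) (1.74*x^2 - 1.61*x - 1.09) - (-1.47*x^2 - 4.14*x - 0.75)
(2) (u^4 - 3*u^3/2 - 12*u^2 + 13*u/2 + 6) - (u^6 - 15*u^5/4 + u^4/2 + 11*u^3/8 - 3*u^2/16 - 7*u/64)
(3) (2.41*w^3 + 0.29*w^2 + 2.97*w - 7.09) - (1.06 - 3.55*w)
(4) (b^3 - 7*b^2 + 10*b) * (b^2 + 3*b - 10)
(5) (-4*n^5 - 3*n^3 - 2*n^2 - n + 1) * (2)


(1) = 3.21*x^2 + 2.53*x - 0.34
(2) = -u^6 + 15*u^5/4 + u^4/2 - 23*u^3/8 - 189*u^2/16 + 423*u/64 + 6
(3) = 2.41*w^3 + 0.29*w^2 + 6.52*w - 8.15
(4) = b^5 - 4*b^4 - 21*b^3 + 100*b^2 - 100*b
(5) = -8*n^5 - 6*n^3 - 4*n^2 - 2*n + 2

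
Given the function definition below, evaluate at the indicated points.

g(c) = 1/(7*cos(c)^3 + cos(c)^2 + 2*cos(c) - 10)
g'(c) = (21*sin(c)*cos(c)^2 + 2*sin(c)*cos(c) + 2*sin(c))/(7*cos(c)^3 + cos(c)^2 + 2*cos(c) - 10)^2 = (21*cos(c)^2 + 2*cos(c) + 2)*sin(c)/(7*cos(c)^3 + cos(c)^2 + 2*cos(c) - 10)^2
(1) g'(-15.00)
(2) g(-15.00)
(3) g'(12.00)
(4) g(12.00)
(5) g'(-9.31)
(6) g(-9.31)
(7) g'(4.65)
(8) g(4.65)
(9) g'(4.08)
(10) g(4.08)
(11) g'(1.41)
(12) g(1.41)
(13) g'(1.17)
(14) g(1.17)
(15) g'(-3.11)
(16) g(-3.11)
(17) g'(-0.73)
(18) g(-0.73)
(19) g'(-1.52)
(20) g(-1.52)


(1) = -0.04
(2) = -0.07
(3) = -0.87
(4) = -0.29
(5) = -0.01
(6) = -0.06
(7) = -0.02
(8) = -0.10
(9) = -0.04
(10) = -0.08
(11) = 0.03
(12) = -0.10
(13) = 0.07
(14) = -0.12
(15) = -0.00
(16) = -0.06
(17) = -0.39
(18) = -0.20
(19) = -0.02
(20) = -0.10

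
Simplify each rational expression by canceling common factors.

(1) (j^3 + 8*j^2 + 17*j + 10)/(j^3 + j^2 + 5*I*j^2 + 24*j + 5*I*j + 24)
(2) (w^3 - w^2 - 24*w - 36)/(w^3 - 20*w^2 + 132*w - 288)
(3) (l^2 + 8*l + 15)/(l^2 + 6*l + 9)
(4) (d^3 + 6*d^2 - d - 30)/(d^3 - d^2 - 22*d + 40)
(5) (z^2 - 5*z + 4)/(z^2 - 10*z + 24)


(1) = (j^2 + 7*j + 10)/(j^2 + 5*I*j + 24)
(2) = (w^2 + 5*w + 6)/(w^2 - 14*w + 48)
(3) = (l + 5)/(l + 3)
(4) = (d + 3)/(d - 4)
(5) = (z - 1)/(z - 6)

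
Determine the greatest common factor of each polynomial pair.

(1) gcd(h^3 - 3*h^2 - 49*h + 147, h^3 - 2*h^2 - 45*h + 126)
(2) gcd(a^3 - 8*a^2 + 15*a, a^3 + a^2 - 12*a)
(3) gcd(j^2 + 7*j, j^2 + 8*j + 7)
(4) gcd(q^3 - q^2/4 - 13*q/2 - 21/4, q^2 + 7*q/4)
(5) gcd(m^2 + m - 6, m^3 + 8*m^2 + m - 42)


(1) = h^2 + 4*h - 21
(2) = gcd(a*(a - 5)*(a - 3), a*(a - 3)*(a + 4)) = a^2 - 3*a
(3) = j + 7
(4) = gcd((q - 3)*(q + 1)*(q + 7/4), q*(q + 7/4)) = q + 7/4
(5) = m^2 + m - 6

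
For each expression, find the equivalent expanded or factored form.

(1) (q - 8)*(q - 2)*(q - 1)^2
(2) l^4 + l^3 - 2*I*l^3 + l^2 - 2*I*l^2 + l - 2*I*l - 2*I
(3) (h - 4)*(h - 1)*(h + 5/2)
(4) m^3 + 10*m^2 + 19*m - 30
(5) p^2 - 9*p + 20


(1) = q^4 - 12*q^3 + 37*q^2 - 42*q + 16
(2) = (l + 1)*(l - 2*I)*(l - I)*(l + I)
(3) = h^3 - 5*h^2/2 - 17*h/2 + 10
(4) = (m - 1)*(m + 5)*(m + 6)
(5) = (p - 5)*(p - 4)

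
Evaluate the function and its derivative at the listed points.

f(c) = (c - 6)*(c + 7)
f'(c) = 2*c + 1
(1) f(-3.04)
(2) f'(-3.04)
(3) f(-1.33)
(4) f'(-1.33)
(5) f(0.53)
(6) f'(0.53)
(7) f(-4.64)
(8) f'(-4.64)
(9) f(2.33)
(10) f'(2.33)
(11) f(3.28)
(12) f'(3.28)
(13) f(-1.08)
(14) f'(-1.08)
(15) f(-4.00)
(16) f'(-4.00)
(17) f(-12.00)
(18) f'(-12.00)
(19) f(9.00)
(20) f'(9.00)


(1) = -35.80
(2) = -5.08
(3) = -41.56
(4) = -1.66
(5) = -41.19
(6) = 2.06
(7) = -25.11
(8) = -8.28
(9) = -34.24
(10) = 5.66
(11) = -27.96
(12) = 7.56
(13) = -41.91
(14) = -1.16
(15) = -30.00
(16) = -7.00
(17) = 90.00
(18) = -23.00
(19) = 48.00
(20) = 19.00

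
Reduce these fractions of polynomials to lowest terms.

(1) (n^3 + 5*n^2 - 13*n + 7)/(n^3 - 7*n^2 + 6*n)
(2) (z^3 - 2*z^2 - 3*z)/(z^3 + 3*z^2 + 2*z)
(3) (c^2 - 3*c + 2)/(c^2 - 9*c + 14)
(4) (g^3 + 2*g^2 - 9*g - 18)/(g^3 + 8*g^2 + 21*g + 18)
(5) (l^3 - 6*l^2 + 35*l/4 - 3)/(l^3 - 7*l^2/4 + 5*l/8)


(1) = (n^2 + 6*n - 7)/(n^2 - 6*n)
(2) = (z - 3)/(z + 2)
(3) = (c - 1)/(c - 7)
(4) = (g - 3)/(g + 3)
(5) = (4*l^2 - 22*l + 24)/(4*l^2 - 5*l)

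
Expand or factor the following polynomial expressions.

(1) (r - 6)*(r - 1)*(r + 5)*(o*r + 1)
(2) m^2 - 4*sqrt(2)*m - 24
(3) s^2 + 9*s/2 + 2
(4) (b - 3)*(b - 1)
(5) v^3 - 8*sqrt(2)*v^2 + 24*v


(1) = o*r^4 - 2*o*r^3 - 29*o*r^2 + 30*o*r + r^3 - 2*r^2 - 29*r + 30
(2) = (m - 6*sqrt(2))*(m + 2*sqrt(2))
(3) = (s + 1/2)*(s + 4)
(4) = b^2 - 4*b + 3
(5) = v*(v - 6*sqrt(2))*(v - 2*sqrt(2))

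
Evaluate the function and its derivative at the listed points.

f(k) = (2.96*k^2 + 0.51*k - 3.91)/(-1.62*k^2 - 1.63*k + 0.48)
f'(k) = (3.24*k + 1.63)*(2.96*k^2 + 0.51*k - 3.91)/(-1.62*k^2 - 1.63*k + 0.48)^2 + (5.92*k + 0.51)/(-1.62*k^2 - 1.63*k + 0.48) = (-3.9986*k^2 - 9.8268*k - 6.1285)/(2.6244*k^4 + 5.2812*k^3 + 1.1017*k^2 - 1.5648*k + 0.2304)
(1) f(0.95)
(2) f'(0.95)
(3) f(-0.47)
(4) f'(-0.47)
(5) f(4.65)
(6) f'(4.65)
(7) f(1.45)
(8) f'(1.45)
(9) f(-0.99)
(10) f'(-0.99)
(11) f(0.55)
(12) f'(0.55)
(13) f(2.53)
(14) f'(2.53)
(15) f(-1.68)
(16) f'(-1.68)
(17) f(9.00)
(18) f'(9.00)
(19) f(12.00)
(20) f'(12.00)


(1) = 0.30
(2) = -2.98
(3) = -3.94
(4) = -3.03
(5) = -1.48
(6) = -0.08
(7) = -0.58
(8) = -1.03
(9) = -2.99
(10) = -1.25
(11) = 3.02
(12) = -15.51
(13) = -1.17
(14) = -0.29
(15) = -2.65
(16) = -0.49
(17) = -1.65
(18) = -0.02
(19) = -1.70
(20) = -0.01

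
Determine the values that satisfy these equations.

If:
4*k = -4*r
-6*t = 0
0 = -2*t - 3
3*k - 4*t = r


Then:
No Solution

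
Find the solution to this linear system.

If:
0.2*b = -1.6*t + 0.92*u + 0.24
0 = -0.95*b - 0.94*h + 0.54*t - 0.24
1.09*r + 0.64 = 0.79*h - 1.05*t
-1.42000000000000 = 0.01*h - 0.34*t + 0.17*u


Then:
b = 0.700755667506297*u - 43.1660789252729
h = 46.5558354324097 - 0.428211586901763*u
r = 27.8129010391391 - 0.779874286506598*u
t = 0.487405541561713*u + 5.54575986565911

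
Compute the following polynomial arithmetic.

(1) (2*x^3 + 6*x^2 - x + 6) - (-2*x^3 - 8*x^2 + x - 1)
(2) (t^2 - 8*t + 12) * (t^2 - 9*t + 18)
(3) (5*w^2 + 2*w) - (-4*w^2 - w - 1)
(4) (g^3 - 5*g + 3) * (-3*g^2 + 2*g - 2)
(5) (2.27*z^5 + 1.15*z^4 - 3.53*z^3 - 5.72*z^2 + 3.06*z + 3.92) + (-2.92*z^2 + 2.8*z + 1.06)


(1) = 4*x^3 + 14*x^2 - 2*x + 7
(2) = t^4 - 17*t^3 + 102*t^2 - 252*t + 216
(3) = 9*w^2 + 3*w + 1
(4) = -3*g^5 + 2*g^4 + 13*g^3 - 19*g^2 + 16*g - 6
(5) = 2.27*z^5 + 1.15*z^4 - 3.53*z^3 - 8.64*z^2 + 5.86*z + 4.98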